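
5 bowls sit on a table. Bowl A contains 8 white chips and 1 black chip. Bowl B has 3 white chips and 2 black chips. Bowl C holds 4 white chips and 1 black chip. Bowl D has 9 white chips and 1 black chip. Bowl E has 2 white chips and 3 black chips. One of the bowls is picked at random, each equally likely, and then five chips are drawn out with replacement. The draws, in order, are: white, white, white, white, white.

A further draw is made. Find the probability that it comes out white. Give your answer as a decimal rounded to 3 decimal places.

0.857

For each hypothesis, P(data | H) works out to: P(data | bowl A) = (8/9)(8/9)(8/9)(8/9)(8/9) = 0.55493; P(data | bowl B) = (3/5)(3/5)(3/5)(3/5)(3/5) = 0.07776; P(data | bowl C) = (4/5)(4/5)(4/5)(4/5)(4/5) = 0.32768; P(data | bowl D) = (9/10)(9/10)(9/10)(9/10)(9/10) = 0.59049; P(data | bowl E) = (2/5)(2/5)(2/5)(2/5)(2/5) = 0.01024.
Weighting by the prior gives 1/5 · 0.55493 = 0.11099, 1/5 · 0.07776 = 0.015552, 1/5 · 0.32768 = 0.065536, 1/5 · 0.59049 = 0.1181, 1/5 · 0.01024 = 0.002048; summing to 0.31222.
Normalising, the posterior is P(bowl A | data) = 0.35547, P(bowl B | data) = 0.049811, P(bowl C | data) = 0.2099, P(bowl D | data) = 0.37825, P(bowl E | data) = 0.0065595.
So P(white next | data) = Σ P(white next | H) P(H | data) = (8/9)(0.35547) + (3/5)(0.049811) + (4/5)(0.2099) + (9/10)(0.37825) + (2/5)(0.0065595) = 0.85684.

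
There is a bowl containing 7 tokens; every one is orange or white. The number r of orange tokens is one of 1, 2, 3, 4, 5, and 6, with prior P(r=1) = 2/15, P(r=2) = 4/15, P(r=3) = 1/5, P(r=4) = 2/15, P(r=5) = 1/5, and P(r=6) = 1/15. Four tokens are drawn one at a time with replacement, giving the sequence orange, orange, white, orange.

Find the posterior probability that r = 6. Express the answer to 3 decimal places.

Under each hypothesis, the probability of the observed sequence is: P(data | r = 1) = (1/7)(1/7)(6/7)(1/7) = 0.002499; P(data | r = 2) = (2/7)(2/7)(5/7)(2/7) = 0.01666; P(data | r = 3) = (3/7)(3/7)(4/7)(3/7) = 0.044981; P(data | r = 4) = (4/7)(4/7)(3/7)(4/7) = 0.079967; P(data | r = 5) = (5/7)(5/7)(2/7)(5/7) = 0.10412; P(data | r = 6) = (6/7)(6/7)(1/7)(6/7) = 0.089963.
Multiplying each by its prior: 2/15 · 0.002499 = 0.00033319, 4/15 · 0.01666 = 0.0044426, 1/5 · 0.044981 = 0.0089963, 2/15 · 0.079967 = 0.010662, 1/5 · 0.10412 = 0.020825, 1/15 · 0.089963 = 0.0059975; summing to 0.051256.
Therefore the posterior P(r = 6 | data) = (0.0059975) / (0.051256) = 0.11701.

0.117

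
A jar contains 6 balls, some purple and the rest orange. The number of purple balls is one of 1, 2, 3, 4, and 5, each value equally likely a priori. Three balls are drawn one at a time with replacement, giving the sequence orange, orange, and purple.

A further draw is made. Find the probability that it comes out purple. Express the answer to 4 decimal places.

The likelihood of the observed sequence under each hypothesis: P(data | r = 1) = (5/6)(5/6)(1/6) = 25/216; P(data | r = 2) = (4/6)(4/6)(2/6) = 4/27; P(data | r = 3) = (3/6)(3/6)(3/6) = 1/8; P(data | r = 4) = (2/6)(2/6)(4/6) = 2/27; P(data | r = 5) = (1/6)(1/6)(5/6) = 5/216.
The prior-weighted likelihoods are 1/5 · 25/216 = 5/216, 1/5 · 4/27 = 4/135, 1/5 · 1/8 = 1/40, 1/5 · 2/27 = 2/135, 1/5 · 5/216 = 1/216; summing to 7/72.
Dividing through by the total gives posterior P(r = 1 | data) = 5/21, P(r = 2 | data) = 32/105, P(r = 3 | data) = 9/35, P(r = 4 | data) = 16/105, P(r = 5 | data) = 1/21.
So P(purple next | data) = Σ P(purple next | H) P(H | data) = (1/6)(5/21) + (1/3)(32/105) + (1/2)(9/35) + (2/3)(16/105) + (5/6)(1/21) = 37/90.

0.4111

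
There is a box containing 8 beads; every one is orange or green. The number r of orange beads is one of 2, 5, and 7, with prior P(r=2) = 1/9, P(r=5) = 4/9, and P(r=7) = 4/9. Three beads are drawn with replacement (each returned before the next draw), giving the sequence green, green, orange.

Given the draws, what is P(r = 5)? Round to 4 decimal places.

0.6429

The likelihood of the observed sequence under each hypothesis: P(data | r = 2) = (6/8)(6/8)(2/8) = 0.14062; P(data | r = 5) = (3/8)(3/8)(5/8) = 0.087891; P(data | r = 7) = (1/8)(1/8)(7/8) = 0.013672.
Weighting by the prior gives 1/9 · 0.14062 = 0.015625, 4/9 · 0.087891 = 0.039062, 4/9 · 0.013672 = 0.0060764; summing to 0.060764.
So P(r = 5 | data) = (0.039062) / (0.060764) = 0.64286.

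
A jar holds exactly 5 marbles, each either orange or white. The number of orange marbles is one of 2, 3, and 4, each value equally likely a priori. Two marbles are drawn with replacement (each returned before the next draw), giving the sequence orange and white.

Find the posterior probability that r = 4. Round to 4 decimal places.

Compute the likelihood of the observed sequence for each case: P(data | r = 2) = (2/5)(3/5) = 6/25; P(data | r = 3) = (3/5)(2/5) = 6/25; P(data | r = 4) = (4/5)(1/5) = 4/25.
The prior-weighted likelihoods are 1/3 · 6/25 = 2/25, 1/3 · 6/25 = 2/25, 1/3 · 4/25 = 4/75; with total 16/75.
Therefore the posterior P(r = 4 | data) = (4/75) / (16/75) = 1/4.

0.2500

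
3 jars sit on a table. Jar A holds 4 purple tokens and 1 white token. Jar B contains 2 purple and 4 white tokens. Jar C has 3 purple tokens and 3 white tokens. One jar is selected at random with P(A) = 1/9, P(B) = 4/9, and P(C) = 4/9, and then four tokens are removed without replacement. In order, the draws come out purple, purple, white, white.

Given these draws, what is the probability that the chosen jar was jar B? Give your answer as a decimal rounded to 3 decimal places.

0.400

The likelihood of the observed sequence under each hypothesis: P(data | jar A) = (4/5)(3/4)(1/3)(0/2) = 0; P(data | jar B) = (2/6)(1/5)(4/4)(3/3) = 1/15; P(data | jar C) = (3/6)(2/5)(3/4)(2/3) = 1/10.
Weighting by the prior gives 1/9 · 0 = 0, 4/9 · 1/15 = 4/135, 4/9 · 1/10 = 2/45; these sum to 2/27.
So P(jar B | data) = (4/135) / (2/27) = 2/5.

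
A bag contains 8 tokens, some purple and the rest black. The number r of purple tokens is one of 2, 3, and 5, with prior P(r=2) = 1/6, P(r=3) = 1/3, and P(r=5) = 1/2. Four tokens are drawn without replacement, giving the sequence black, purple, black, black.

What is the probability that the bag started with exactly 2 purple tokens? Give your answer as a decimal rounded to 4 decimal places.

The likelihood of the observed sequence under each hypothesis: P(data | r = 2) = (6/8)(2/7)(5/6)(4/5) = 1/7; P(data | r = 3) = (5/8)(3/7)(4/6)(3/5) = 3/28; P(data | r = 5) = (3/8)(5/7)(2/6)(1/5) = 1/56.
The prior-weighted likelihoods are 1/6 · 1/7 = 1/42, 1/3 · 3/28 = 1/28, 1/2 · 1/56 = 1/112; these sum to 23/336.
Therefore the posterior P(r = 2 | data) = (1/42) / (23/336) = 8/23.

0.3478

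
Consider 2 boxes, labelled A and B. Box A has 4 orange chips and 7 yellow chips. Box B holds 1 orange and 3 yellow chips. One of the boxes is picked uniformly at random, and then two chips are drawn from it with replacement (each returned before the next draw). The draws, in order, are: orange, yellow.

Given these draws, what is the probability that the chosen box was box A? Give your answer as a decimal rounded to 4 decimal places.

0.5524

For each hypothesis, P(data | H) works out to: P(data | box A) = (4/11)(7/11) = 0.2314; P(data | box B) = (1/4)(3/4) = 0.1875.
The prior-weighted likelihoods are 1/2 · 0.2314 = 0.1157, 1/2 · 0.1875 = 0.09375; with total 0.20945.
Hence P(box A | data) = (0.1157) / (0.20945) = 0.5524.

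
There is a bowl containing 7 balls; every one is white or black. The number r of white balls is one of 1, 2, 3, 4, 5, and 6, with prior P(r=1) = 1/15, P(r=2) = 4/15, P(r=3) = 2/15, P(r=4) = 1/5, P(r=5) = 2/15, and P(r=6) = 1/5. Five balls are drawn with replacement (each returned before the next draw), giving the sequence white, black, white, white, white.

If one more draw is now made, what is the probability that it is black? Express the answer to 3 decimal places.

Under each hypothesis, the probability of the observed sequence is: P(data | r = 1) = (1/7)(6/7)(1/7)(1/7)(1/7) = 0.00035699; P(data | r = 2) = (2/7)(5/7)(2/7)(2/7)(2/7) = 0.0047599; P(data | r = 3) = (3/7)(4/7)(3/7)(3/7)(3/7) = 0.019278; P(data | r = 4) = (4/7)(3/7)(4/7)(4/7)(4/7) = 0.045695; P(data | r = 5) = (5/7)(2/7)(5/7)(5/7)(5/7) = 0.074374; P(data | r = 6) = (6/7)(1/7)(6/7)(6/7)(6/7) = 0.077111.
Multiplying each by its prior: 1/15 · 0.00035699 = 2.38e-05, 4/15 · 0.0047599 = 0.0012693, 2/15 · 0.019278 = 0.0025704, 1/5 · 0.045695 = 0.009139, 2/15 · 0.074374 = 0.0099165, 1/5 · 0.077111 = 0.015422; these sum to 0.038341.
Normalising, the posterior is P(r = 1 | data) = 0.00062073, P(r = 2 | data) = 0.033106, P(r = 3 | data) = 0.067039, P(r = 4 | data) = 0.23836, P(r = 5 | data) = 0.25864, P(r = 6 | data) = 0.40223.
The predictive probability is P(black next | data) = (6/7)(0.00062073) + (5/7)(0.033106) + (4/7)(0.067039) + (3/7)(0.23836) + (2/7)(0.25864) + (1/7)(0.40223) = 0.296.

0.296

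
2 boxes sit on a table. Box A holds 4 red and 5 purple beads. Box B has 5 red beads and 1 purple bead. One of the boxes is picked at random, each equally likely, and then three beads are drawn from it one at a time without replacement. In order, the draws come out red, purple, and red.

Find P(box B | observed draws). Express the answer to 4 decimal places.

0.5833

Compute the likelihood of the observed sequence for each case: P(data | box A) = (4/9)(5/8)(3/7) = 5/42; P(data | box B) = (5/6)(1/5)(4/4) = 1/6.
Multiplying each by its prior: 1/2 · 5/42 = 5/84, 1/2 · 1/6 = 1/12; with total 1/7.
So P(box B | data) = (1/12) / (1/7) = 7/12.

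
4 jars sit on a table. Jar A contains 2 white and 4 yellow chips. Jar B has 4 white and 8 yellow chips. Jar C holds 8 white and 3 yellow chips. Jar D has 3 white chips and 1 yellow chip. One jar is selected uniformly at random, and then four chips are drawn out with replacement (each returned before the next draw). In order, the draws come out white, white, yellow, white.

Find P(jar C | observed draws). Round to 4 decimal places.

0.4039

The likelihood of the observed sequence under each hypothesis: P(data | jar A) = (2/6)(2/6)(4/6)(2/6) = 0.024691; P(data | jar B) = (4/12)(4/12)(8/12)(4/12) = 0.024691; P(data | jar C) = (8/11)(8/11)(3/11)(8/11) = 0.10491; P(data | jar D) = (3/4)(3/4)(1/4)(3/4) = 0.10547.
The prior-weighted likelihoods are 1/4 · 0.024691 = 0.0061728, 1/4 · 0.024691 = 0.0061728, 1/4 · 0.10491 = 0.026228, 1/4 · 0.10547 = 0.026367; these sum to 0.064941.
So P(jar C | data) = (0.026228) / (0.064941) = 0.40387.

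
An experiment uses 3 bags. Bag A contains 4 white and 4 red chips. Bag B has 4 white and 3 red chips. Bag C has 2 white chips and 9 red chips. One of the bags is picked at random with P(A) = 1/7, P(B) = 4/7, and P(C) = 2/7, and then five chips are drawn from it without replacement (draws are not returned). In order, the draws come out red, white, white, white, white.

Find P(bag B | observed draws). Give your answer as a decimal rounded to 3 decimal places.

The likelihood of the observed sequence under each hypothesis: P(data | bag A) = (4/8)(4/7)(3/6)(2/5)(1/4) = 1/70; P(data | bag B) = (3/7)(4/6)(3/5)(2/4)(1/3) = 1/35; P(data | bag C) = (9/11)(2/10)(1/9)(0/8) = 0.
Weighting by the prior gives 1/7 · 1/70 = 1/490, 4/7 · 1/35 = 4/245, 2/7 · 0 = 0; these sum to 9/490.
Hence P(bag B | data) = (4/245) / (9/490) = 8/9.

0.889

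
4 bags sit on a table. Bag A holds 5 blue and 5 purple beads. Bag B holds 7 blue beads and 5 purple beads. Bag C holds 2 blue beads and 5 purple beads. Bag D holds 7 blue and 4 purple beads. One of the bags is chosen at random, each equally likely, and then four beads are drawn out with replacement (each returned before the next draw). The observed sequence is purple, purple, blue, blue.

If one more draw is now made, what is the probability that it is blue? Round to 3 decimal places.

0.515

The likelihood of the observed sequence under each hypothesis: P(data | bag A) = (5/10)(5/10)(5/10)(5/10) = 0.0625; P(data | bag B) = (5/12)(5/12)(7/12)(7/12) = 0.059076; P(data | bag C) = (5/7)(5/7)(2/7)(2/7) = 0.041649; P(data | bag D) = (4/11)(4/11)(7/11)(7/11) = 0.053548.
The prior-weighted likelihoods are 1/4 · 0.0625 = 0.015625, 1/4 · 0.059076 = 0.014769, 1/4 · 0.041649 = 0.010412, 1/4 · 0.053548 = 0.013387; these sum to 0.054193.
The posterior is then P(bag A | data) = 0.28832, P(bag B | data) = 0.27252, P(bag C | data) = 0.19213, P(bag D | data) = 0.24702.
The predictive probability is P(blue next | data) = (1/2)(0.28832) + (7/12)(0.27252) + (2/7)(0.19213) + (7/11)(0.24702) = 0.51522.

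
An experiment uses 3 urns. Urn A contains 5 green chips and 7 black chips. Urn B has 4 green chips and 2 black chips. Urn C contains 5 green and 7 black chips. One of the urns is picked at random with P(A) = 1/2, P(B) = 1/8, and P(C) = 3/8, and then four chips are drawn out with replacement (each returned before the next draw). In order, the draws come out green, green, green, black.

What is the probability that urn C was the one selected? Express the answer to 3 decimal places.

0.321

For each hypothesis, P(data | H) works out to: P(data | urn A) = (5/12)(5/12)(5/12)(7/12) = 0.042197; P(data | urn B) = (4/6)(4/6)(4/6)(2/6) = 0.098765; P(data | urn C) = (5/12)(5/12)(5/12)(7/12) = 0.042197.
Multiplying each by its prior: 1/2 · 0.042197 = 0.021099, 1/8 · 0.098765 = 0.012346, 3/8 · 0.042197 = 0.015824; with total 0.049268.
Hence P(urn C | data) = (0.015824) / (0.049268) = 0.32118.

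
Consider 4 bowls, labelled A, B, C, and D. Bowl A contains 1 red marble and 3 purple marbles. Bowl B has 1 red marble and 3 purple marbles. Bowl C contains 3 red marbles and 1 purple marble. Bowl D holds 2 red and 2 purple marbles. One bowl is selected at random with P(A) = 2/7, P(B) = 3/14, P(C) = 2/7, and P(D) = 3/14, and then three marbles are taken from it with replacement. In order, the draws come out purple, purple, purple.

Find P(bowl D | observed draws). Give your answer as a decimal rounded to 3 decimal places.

0.111

The likelihood of the observed sequence under each hypothesis: P(data | bowl A) = (3/4)(3/4)(3/4) = 27/64; P(data | bowl B) = (3/4)(3/4)(3/4) = 27/64; P(data | bowl C) = (1/4)(1/4)(1/4) = 1/64; P(data | bowl D) = (2/4)(2/4)(2/4) = 1/8.
Multiplying each by its prior: 2/7 · 27/64 = 27/224, 3/14 · 27/64 = 81/896, 2/7 · 1/64 = 1/224, 3/14 · 1/8 = 3/112; with total 31/128.
Therefore the posterior P(bowl D | data) = (3/112) / (31/128) = 24/217.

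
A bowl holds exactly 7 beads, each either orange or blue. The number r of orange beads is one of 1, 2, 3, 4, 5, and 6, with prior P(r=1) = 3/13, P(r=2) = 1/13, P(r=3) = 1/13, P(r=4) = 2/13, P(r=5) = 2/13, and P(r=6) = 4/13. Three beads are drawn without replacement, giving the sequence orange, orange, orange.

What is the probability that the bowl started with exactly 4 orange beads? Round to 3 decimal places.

0.073

The likelihood of the observed sequence under each hypothesis: P(data | r = 1) = (1/7)(0/6) = 0; P(data | r = 2) = (2/7)(1/6)(0/5) = 0; P(data | r = 3) = (3/7)(2/6)(1/5) = 1/35; P(data | r = 4) = (4/7)(3/6)(2/5) = 4/35; P(data | r = 5) = (5/7)(4/6)(3/5) = 2/7; P(data | r = 6) = (6/7)(5/6)(4/5) = 4/7.
The prior-weighted likelihoods are 3/13 · 0 = 0, 1/13 · 0 = 0, 1/13 · 1/35 = 1/455, 2/13 · 4/35 = 8/455, 2/13 · 2/7 = 4/91, 4/13 · 4/7 = 16/91; with total 109/455.
Hence P(r = 4 | data) = (8/455) / (109/455) = 8/109.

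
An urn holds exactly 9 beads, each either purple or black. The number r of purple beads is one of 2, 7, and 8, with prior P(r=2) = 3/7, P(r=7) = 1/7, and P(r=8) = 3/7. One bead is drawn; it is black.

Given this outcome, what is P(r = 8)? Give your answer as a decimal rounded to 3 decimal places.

0.115

Under each hypothesis, the probability of this draw is: P(data | r = 2) = (7/9) = 7/9; P(data | r = 7) = (2/9) = 2/9; P(data | r = 8) = (1/9) = 1/9.
Multiplying each by its prior: 3/7 · 7/9 = 1/3, 1/7 · 2/9 = 2/63, 3/7 · 1/9 = 1/21; summing to 26/63.
Therefore the posterior P(r = 8 | data) = (1/21) / (26/63) = 3/26.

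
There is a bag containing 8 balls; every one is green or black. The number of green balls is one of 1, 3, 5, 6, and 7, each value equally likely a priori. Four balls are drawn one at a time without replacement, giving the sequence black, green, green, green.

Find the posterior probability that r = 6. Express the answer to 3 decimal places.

0.364

Compute the likelihood of the observed sequence for each case: P(data | r = 1) = (7/8)(1/7)(0/6) = 0; P(data | r = 3) = (5/8)(3/7)(2/6)(1/5) = 1/56; P(data | r = 5) = (3/8)(5/7)(4/6)(3/5) = 3/28; P(data | r = 6) = (2/8)(6/7)(5/6)(4/5) = 1/7; P(data | r = 7) = (1/8)(7/7)(6/6)(5/5) = 1/8.
Multiplying each by its prior: 1/5 · 0 = 0, 1/5 · 1/56 = 1/280, 1/5 · 3/28 = 3/140, 1/5 · 1/7 = 1/35, 1/5 · 1/8 = 1/40; these sum to 11/140.
Hence P(r = 6 | data) = (1/35) / (11/140) = 4/11.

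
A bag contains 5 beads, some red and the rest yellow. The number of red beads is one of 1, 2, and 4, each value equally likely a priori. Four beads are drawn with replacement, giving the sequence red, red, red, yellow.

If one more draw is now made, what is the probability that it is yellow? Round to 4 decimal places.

0.3304

The likelihood of the observed sequence under each hypothesis: P(data | r = 1) = (1/5)(1/5)(1/5)(4/5) = 0.0064; P(data | r = 2) = (2/5)(2/5)(2/5)(3/5) = 0.0384; P(data | r = 4) = (4/5)(4/5)(4/5)(1/5) = 0.1024.
Weighting by the prior gives 1/3 · 0.0064 = 0.0021333, 1/3 · 0.0384 = 0.0128, 1/3 · 0.1024 = 0.034133; these sum to 0.049067.
Dividing through by the total gives posterior P(r = 1 | data) = 0.043478, P(r = 2 | data) = 0.26087, P(r = 4 | data) = 0.69565.
So P(yellow next | data) = Σ P(yellow next | H) P(H | data) = (4/5)(0.043478) + (3/5)(0.26087) + (1/5)(0.69565) = 0.33043.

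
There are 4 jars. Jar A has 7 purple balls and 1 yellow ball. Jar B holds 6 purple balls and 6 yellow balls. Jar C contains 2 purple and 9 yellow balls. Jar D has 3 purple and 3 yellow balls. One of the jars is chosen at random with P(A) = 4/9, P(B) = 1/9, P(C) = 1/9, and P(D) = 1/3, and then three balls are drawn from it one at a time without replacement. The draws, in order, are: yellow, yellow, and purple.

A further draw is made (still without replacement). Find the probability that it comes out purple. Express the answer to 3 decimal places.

0.538

Compute the likelihood of the observed sequence for each case: P(data | jar A) = (1/8)(0/7) = 0; P(data | jar B) = (6/12)(5/11)(6/10) = 0.13636; P(data | jar C) = (9/11)(8/10)(2/9) = 0.14545; P(data | jar D) = (3/6)(2/5)(3/4) = 0.15.
Multiplying each by its prior: 4/9 · 0 = 0, 1/9 · 0.13636 = 0.015152, 1/9 · 0.14545 = 0.016162, 1/3 · 0.15 = 0.05; these sum to 0.081313.
The posterior is then P(jar A | data) = 0, P(jar B | data) = 0.18634, P(jar C | data) = 0.19876, P(jar D | data) = 0.61491.
Averaging over the posterior, P(purple next | data) = (5/9)(0.18634) + (1/8)(0.19876) + (2/3)(0.61491) = 0.5383.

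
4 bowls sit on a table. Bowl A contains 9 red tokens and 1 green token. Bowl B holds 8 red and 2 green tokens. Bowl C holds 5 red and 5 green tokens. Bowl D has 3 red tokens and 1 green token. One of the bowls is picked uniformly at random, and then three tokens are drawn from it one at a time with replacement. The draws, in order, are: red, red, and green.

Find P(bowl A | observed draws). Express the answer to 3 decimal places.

Compute the likelihood of the observed sequence for each case: P(data | bowl A) = (9/10)(9/10)(1/10) = 0.081; P(data | bowl B) = (8/10)(8/10)(2/10) = 0.128; P(data | bowl C) = (5/10)(5/10)(5/10) = 0.125; P(data | bowl D) = (3/4)(3/4)(1/4) = 0.14062.
Multiplying each by its prior: 1/4 · 0.081 = 0.02025, 1/4 · 0.128 = 0.032, 1/4 · 0.125 = 0.03125, 1/4 · 0.14062 = 0.035156; with total 0.11866.
Therefore the posterior P(bowl A | data) = (0.02025) / (0.11866) = 0.17066.

0.171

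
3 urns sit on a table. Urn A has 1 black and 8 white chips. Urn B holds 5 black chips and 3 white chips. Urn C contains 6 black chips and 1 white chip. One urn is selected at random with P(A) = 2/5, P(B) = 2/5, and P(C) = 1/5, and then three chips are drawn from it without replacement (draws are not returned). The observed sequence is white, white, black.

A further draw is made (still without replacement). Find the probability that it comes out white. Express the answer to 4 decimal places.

0.6436

Under each hypothesis, the probability of the observed sequence is: P(data | urn A) = (8/9)(7/8)(1/7) = 0.11111; P(data | urn B) = (3/8)(2/7)(5/6) = 0.089286; P(data | urn C) = (1/7)(0/6) = 0.
The prior-weighted likelihoods are 2/5 · 0.11111 = 0.044444, 2/5 · 0.089286 = 0.035714, 1/5 · 0 = 0; these sum to 0.080159.
Normalising, the posterior is P(urn A | data) = 0.55446, P(urn B | data) = 0.44554, P(urn C | data) = 0.
So P(white next | data) = Σ P(white next | H) P(H | data) = (1)(0.55446) + (1/5)(0.44554) = 0.64356.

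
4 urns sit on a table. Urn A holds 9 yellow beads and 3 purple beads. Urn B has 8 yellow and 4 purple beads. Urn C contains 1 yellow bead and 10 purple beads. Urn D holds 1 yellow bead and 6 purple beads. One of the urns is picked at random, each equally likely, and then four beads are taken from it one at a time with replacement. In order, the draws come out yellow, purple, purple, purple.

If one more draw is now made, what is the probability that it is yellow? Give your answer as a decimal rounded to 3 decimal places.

Under each hypothesis, the probability of the observed sequence is: P(data | urn A) = (9/12)(3/12)(3/12)(3/12) = 0.011719; P(data | urn B) = (8/12)(4/12)(4/12)(4/12) = 0.024691; P(data | urn C) = (1/11)(10/11)(10/11)(10/11) = 0.068301; P(data | urn D) = (1/7)(6/7)(6/7)(6/7) = 0.089963.
Weighting by the prior gives 1/4 · 0.011719 = 0.0029297, 1/4 · 0.024691 = 0.0061728, 1/4 · 0.068301 = 0.017075, 1/4 · 0.089963 = 0.022491; with total 0.048668.
Normalising, the posterior is P(urn A | data) = 0.060197, P(urn B | data) = 0.12683, P(urn C | data) = 0.35085, P(urn D | data) = 0.46212.
So P(yellow next | data) = Σ P(yellow next | H) P(H | data) = (3/4)(0.060197) + (2/3)(0.12683) + (1/11)(0.35085) + (1/7)(0.46212) = 0.22762.

0.228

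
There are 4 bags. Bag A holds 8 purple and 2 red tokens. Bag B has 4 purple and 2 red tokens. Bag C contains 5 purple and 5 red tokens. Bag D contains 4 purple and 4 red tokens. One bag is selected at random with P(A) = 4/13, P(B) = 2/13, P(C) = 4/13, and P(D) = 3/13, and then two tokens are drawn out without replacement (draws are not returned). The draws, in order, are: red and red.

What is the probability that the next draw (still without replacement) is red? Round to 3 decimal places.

0.312

Compute the likelihood of the observed sequence for each case: P(data | bag A) = (2/10)(1/9) = 1/45; P(data | bag B) = (2/6)(1/5) = 1/15; P(data | bag C) = (5/10)(4/9) = 2/9; P(data | bag D) = (4/8)(3/7) = 3/14.
Multiplying each by its prior: 4/13 · 1/45 = 4/585, 2/13 · 1/15 = 2/195, 4/13 · 2/9 = 8/117, 3/13 · 3/14 = 9/182; summing to 17/126.
Normalising, the posterior is P(bag A | data) = 0.050679, P(bag B | data) = 0.076018, P(bag C | data) = 0.50679, P(bag D | data) = 0.36652.
So P(red next | data) = Σ P(red next | H) P(H | data) = (0)(0.050679) + (0)(0.076018) + (3/8)(0.50679) + (1/3)(0.36652) = 0.31222.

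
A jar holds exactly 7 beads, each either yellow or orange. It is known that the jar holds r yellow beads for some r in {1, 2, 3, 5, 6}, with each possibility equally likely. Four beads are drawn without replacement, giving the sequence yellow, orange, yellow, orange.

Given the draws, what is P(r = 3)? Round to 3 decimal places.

For each hypothesis, P(data | H) works out to: P(data | r = 1) = (1/7)(6/6)(0/5) = 0; P(data | r = 2) = (2/7)(5/6)(1/5)(4/4) = 1/21; P(data | r = 3) = (3/7)(4/6)(2/5)(3/4) = 3/35; P(data | r = 5) = (5/7)(2/6)(4/5)(1/4) = 1/21; P(data | r = 6) = (6/7)(1/6)(5/5)(0/4) = 0.
Multiplying each by its prior: 1/5 · 0 = 0, 1/5 · 1/21 = 1/105, 1/5 · 3/35 = 3/175, 1/5 · 1/21 = 1/105, 1/5 · 0 = 0; summing to 19/525.
Hence P(r = 3 | data) = (3/175) / (19/525) = 9/19.

0.474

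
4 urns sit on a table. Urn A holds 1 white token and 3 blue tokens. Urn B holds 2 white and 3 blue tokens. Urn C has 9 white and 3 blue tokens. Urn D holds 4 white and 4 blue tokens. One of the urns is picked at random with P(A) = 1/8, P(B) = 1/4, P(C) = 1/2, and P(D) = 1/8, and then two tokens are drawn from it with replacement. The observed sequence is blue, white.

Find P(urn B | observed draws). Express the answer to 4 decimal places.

0.2879

Under each hypothesis, the probability of the observed sequence is: P(data | urn A) = (3/4)(1/4) = 0.1875; P(data | urn B) = (3/5)(2/5) = 0.24; P(data | urn C) = (3/12)(9/12) = 0.1875; P(data | urn D) = (4/8)(4/8) = 0.25.
Multiplying each by its prior: 1/8 · 0.1875 = 0.023438, 1/4 · 0.24 = 0.06, 1/2 · 0.1875 = 0.09375, 1/8 · 0.25 = 0.03125; summing to 0.20844.
Therefore the posterior P(urn B | data) = (0.06) / (0.20844) = 0.28786.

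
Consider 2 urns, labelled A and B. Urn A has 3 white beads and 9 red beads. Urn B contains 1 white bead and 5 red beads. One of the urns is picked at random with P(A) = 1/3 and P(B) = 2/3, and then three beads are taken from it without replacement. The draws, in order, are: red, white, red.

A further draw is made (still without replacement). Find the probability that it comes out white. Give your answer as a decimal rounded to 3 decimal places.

Under each hypothesis, the probability of the observed sequence is: P(data | urn A) = (9/12)(3/11)(8/10) = 9/55; P(data | urn B) = (5/6)(1/5)(4/4) = 1/6.
Multiplying each by its prior: 1/3 · 9/55 = 3/55, 2/3 · 1/6 = 1/9; summing to 82/495.
Normalising, the posterior is P(urn A | data) = 27/82, P(urn B | data) = 55/82.
So P(white next | data) = Σ P(white next | H) P(H | data) = (2/9)(27/82) + (0)(55/82) = 3/41.

0.073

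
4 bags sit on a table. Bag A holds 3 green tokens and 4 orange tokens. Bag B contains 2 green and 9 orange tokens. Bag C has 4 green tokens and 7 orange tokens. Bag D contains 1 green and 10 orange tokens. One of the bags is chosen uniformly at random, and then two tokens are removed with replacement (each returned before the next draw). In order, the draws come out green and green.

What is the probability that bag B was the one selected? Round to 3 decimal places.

The likelihood of the observed sequence under each hypothesis: P(data | bag A) = (3/7)(3/7) = 0.18367; P(data | bag B) = (2/11)(2/11) = 0.033058; P(data | bag C) = (4/11)(4/11) = 0.13223; P(data | bag D) = (1/11)(1/11) = 0.0082645.
Weighting by the prior gives 1/4 · 0.18367 = 0.045918, 1/4 · 0.033058 = 0.0082645, 1/4 · 0.13223 = 0.033058, 1/4 · 0.0082645 = 0.0020661; summing to 0.089307.
By Bayes' rule, P(bag B | data) = (0.0082645) / (0.089307) = 0.09254.

0.093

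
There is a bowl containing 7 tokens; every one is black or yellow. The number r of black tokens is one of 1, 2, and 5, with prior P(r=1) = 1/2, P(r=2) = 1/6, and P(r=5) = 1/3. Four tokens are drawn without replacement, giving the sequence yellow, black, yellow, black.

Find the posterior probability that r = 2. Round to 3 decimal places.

Under each hypothesis, the probability of the observed sequence is: P(data | r = 1) = (6/7)(1/6)(5/5)(0/4) = 0; P(data | r = 2) = (5/7)(2/6)(4/5)(1/4) = 1/21; P(data | r = 5) = (2/7)(5/6)(1/5)(4/4) = 1/21.
Weighting by the prior gives 1/2 · 0 = 0, 1/6 · 1/21 = 1/126, 1/3 · 1/21 = 1/63; these sum to 1/42.
So P(r = 2 | data) = (1/126) / (1/42) = 1/3.

0.333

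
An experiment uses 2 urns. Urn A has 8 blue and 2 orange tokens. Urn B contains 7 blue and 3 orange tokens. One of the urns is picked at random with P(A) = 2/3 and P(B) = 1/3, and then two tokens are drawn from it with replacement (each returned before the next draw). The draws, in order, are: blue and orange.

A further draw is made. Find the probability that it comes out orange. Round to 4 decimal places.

Under each hypothesis, the probability of the observed sequence is: P(data | urn A) = (8/10)(2/10) = 4/25; P(data | urn B) = (7/10)(3/10) = 21/100.
The prior-weighted likelihoods are 2/3 · 4/25 = 8/75, 1/3 · 21/100 = 7/100; these sum to 53/300.
The posterior is then P(urn A | data) = 32/53, P(urn B | data) = 21/53.
The predictive probability is P(orange next | data) = (1/5)(32/53) + (3/10)(21/53) = 127/530.

0.2396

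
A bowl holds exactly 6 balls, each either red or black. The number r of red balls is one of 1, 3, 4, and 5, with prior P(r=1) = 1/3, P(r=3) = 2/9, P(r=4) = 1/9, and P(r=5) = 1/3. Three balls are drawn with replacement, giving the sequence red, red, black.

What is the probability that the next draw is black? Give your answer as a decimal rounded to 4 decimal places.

For each hypothesis, P(data | H) works out to: P(data | r = 1) = (1/6)(1/6)(5/6) = 5/216; P(data | r = 3) = (3/6)(3/6)(3/6) = 1/8; P(data | r = 4) = (4/6)(4/6)(2/6) = 4/27; P(data | r = 5) = (5/6)(5/6)(1/6) = 25/216.
The prior-weighted likelihoods are 1/3 · 5/216 = 5/648, 2/9 · 1/8 = 1/36, 1/9 · 4/27 = 4/243, 1/3 · 25/216 = 25/648; these sum to 22/243.
The posterior is then P(r = 1 | data) = 15/176, P(r = 3 | data) = 27/88, P(r = 4 | data) = 2/11, P(r = 5 | data) = 75/176.
Averaging over the posterior, P(black next | data) = (5/6)(15/176) + (1/2)(27/88) + (1/3)(2/11) + (1/6)(75/176) = 47/132.

0.3561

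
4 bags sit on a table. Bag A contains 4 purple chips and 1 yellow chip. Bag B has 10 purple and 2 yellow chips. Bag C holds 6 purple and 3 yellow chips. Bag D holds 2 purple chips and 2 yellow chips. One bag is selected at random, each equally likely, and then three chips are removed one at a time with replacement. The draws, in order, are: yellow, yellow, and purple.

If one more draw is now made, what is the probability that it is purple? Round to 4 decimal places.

The likelihood of the observed sequence under each hypothesis: P(data | bag A) = (1/5)(1/5)(4/5) = 0.032; P(data | bag B) = (2/12)(2/12)(10/12) = 0.023148; P(data | bag C) = (3/9)(3/9)(6/9) = 0.074074; P(data | bag D) = (2/4)(2/4)(2/4) = 0.125.
Multiplying each by its prior: 1/4 · 0.032 = 0.008, 1/4 · 0.023148 = 0.005787, 1/4 · 0.074074 = 0.018519, 1/4 · 0.125 = 0.03125; with total 0.063556.
The posterior is then P(bag A | data) = 0.12587, P(bag B | data) = 0.091055, P(bag C | data) = 0.29138, P(bag D | data) = 0.4917.
So P(purple next | data) = Σ P(purple next | H) P(H | data) = (4/5)(0.12587) + (5/6)(0.091055) + (2/3)(0.29138) + (1/2)(0.4917) = 0.61668.

0.6167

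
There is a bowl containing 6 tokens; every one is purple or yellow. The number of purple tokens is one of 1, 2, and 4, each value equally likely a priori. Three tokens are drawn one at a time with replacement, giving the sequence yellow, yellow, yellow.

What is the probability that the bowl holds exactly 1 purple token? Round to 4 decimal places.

For each hypothesis, P(data | H) works out to: P(data | r = 1) = (5/6)(5/6)(5/6) = 125/216; P(data | r = 2) = (4/6)(4/6)(4/6) = 8/27; P(data | r = 4) = (2/6)(2/6)(2/6) = 1/27.
Multiplying each by its prior: 1/3 · 125/216 = 125/648, 1/3 · 8/27 = 8/81, 1/3 · 1/27 = 1/81; summing to 197/648.
So P(r = 1 | data) = (125/648) / (197/648) = 125/197.

0.6345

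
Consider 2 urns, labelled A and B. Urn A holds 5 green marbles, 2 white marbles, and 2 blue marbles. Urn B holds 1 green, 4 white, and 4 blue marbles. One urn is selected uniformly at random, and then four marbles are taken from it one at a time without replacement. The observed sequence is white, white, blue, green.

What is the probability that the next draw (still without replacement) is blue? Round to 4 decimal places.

For each hypothesis, P(data | H) works out to: P(data | urn A) = (2/9)(1/8)(2/7)(5/6) = 0.0066138; P(data | urn B) = (4/9)(3/8)(4/7)(1/6) = 0.015873.
The prior-weighted likelihoods are 1/2 · 0.0066138 = 0.0033069, 1/2 · 0.015873 = 0.0079365; these sum to 0.011243.
Normalising, the posterior is P(urn A | data) = 0.29412, P(urn B | data) = 0.70588.
Averaging over the posterior, P(blue next | data) = (1/5)(0.29412) + (3/5)(0.70588) = 0.48235.

0.4824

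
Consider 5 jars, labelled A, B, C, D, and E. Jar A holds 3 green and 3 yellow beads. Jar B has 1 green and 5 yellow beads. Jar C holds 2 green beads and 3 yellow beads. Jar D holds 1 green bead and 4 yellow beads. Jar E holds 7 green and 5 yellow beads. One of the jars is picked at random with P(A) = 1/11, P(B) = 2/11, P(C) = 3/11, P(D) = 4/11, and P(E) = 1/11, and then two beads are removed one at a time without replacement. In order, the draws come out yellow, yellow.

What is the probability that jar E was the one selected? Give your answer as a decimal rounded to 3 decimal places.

For each hypothesis, P(data | H) works out to: P(data | jar A) = (3/6)(2/5) = 1/5; P(data | jar B) = (5/6)(4/5) = 2/3; P(data | jar C) = (3/5)(2/4) = 3/10; P(data | jar D) = (4/5)(3/4) = 3/5; P(data | jar E) = (5/12)(4/11) = 5/33.
The prior-weighted likelihoods are 1/11 · 1/5 = 1/55, 2/11 · 2/3 = 4/33, 3/11 · 3/10 = 9/110, 4/11 · 3/5 = 12/55, 1/11 · 5/33 = 5/363; summing to 329/726.
By Bayes' rule, P(jar E | data) = (5/363) / (329/726) = 10/329.

0.030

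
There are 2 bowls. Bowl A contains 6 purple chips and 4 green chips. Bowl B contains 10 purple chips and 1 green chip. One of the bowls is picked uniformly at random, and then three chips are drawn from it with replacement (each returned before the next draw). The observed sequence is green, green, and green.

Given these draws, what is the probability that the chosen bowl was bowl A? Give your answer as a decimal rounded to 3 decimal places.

The likelihood of the observed sequence under each hypothesis: P(data | bowl A) = (4/10)(4/10)(4/10) = 0.064; P(data | bowl B) = (1/11)(1/11)(1/11) = 0.00075131.
Weighting by the prior gives 1/2 · 0.064 = 0.032, 1/2 · 0.00075131 = 0.00037566; these sum to 0.032376.
So P(bowl A | data) = (0.032) / (0.032376) = 0.9884.

0.988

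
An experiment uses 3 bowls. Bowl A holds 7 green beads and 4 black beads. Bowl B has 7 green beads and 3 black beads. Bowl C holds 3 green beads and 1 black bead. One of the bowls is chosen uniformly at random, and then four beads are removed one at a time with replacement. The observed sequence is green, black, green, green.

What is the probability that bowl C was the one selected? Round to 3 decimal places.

0.349

For each hypothesis, P(data | H) works out to: P(data | bowl A) = (7/11)(4/11)(7/11)(7/11) = 0.093709; P(data | bowl B) = (7/10)(3/10)(7/10)(7/10) = 0.1029; P(data | bowl C) = (3/4)(1/4)(3/4)(3/4) = 0.10547.
Multiplying each by its prior: 1/3 · 0.093709 = 0.031236, 1/3 · 0.1029 = 0.0343, 1/3 · 0.10547 = 0.035156; with total 0.10069.
By Bayes' rule, P(bowl C | data) = (0.035156) / (0.10069) = 0.34914.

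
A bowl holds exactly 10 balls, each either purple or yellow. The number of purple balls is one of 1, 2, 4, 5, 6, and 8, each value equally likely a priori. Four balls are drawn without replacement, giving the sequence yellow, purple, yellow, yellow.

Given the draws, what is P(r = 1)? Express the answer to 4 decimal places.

0.2400

Compute the likelihood of the observed sequence for each case: P(data | r = 1) = (9/10)(1/9)(8/8)(7/7) = 1/10; P(data | r = 2) = (8/10)(2/9)(7/8)(6/7) = 2/15; P(data | r = 4) = (6/10)(4/9)(5/8)(4/7) = 2/21; P(data | r = 5) = (5/10)(5/9)(4/8)(3/7) = 5/84; P(data | r = 6) = (4/10)(6/9)(3/8)(2/7) = 1/35; P(data | r = 8) = (2/10)(8/9)(1/8)(0/7) = 0.
Multiplying each by its prior: 1/6 · 1/10 = 1/60, 1/6 · 2/15 = 1/45, 1/6 · 2/21 = 1/63, 1/6 · 5/84 = 5/504, 1/6 · 1/35 = 1/210, 1/6 · 0 = 0; summing to 5/72.
Hence P(r = 1 | data) = (1/60) / (5/72) = 6/25.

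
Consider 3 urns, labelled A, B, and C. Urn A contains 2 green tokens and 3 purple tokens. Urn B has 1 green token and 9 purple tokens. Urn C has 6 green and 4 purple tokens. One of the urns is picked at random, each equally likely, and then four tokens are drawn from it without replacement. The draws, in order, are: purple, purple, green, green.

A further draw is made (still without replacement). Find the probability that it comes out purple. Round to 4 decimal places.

0.7222

Under each hypothesis, the probability of the observed sequence is: P(data | urn A) = (3/5)(2/4)(2/3)(1/2) = 1/10; P(data | urn B) = (9/10)(8/9)(1/8)(0/7) = 0; P(data | urn C) = (4/10)(3/9)(6/8)(5/7) = 1/14.
Multiplying each by its prior: 1/3 · 1/10 = 1/30, 1/3 · 0 = 0, 1/3 · 1/14 = 1/42; with total 2/35.
Dividing through by the total gives posterior P(urn A | data) = 7/12, P(urn B | data) = 0, P(urn C | data) = 5/12.
The predictive probability is P(purple next | data) = (1)(7/12) + (1/3)(5/12) = 13/18.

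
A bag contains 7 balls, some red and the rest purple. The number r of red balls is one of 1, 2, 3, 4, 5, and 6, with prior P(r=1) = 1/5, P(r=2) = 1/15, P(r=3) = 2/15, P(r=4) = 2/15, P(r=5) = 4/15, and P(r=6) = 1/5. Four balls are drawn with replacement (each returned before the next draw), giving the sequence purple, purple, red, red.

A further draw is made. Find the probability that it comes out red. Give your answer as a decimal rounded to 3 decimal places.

0.550

The likelihood of the observed sequence under each hypothesis: P(data | r = 1) = (6/7)(6/7)(1/7)(1/7) = 0.014994; P(data | r = 2) = (5/7)(5/7)(2/7)(2/7) = 0.041649; P(data | r = 3) = (4/7)(4/7)(3/7)(3/7) = 0.059975; P(data | r = 4) = (3/7)(3/7)(4/7)(4/7) = 0.059975; P(data | r = 5) = (2/7)(2/7)(5/7)(5/7) = 0.041649; P(data | r = 6) = (1/7)(1/7)(6/7)(6/7) = 0.014994.
Multiplying each by its prior: 1/5 · 0.014994 = 0.0029988, 1/15 · 0.041649 = 0.0027766, 2/15 · 0.059975 = 0.0079967, 2/15 · 0.059975 = 0.0079967, 4/15 · 0.041649 = 0.011106, 1/5 · 0.014994 = 0.0029988; these sum to 0.035874.
The posterior is then P(r = 1 | data) = 0.083591, P(r = 2 | data) = 0.077399, P(r = 3 | data) = 0.22291, P(r = 4 | data) = 0.22291, P(r = 5 | data) = 0.3096, P(r = 6 | data) = 0.083591.
So P(red next | data) = Σ P(red next | H) P(H | data) = (1/7)(0.083591) + (2/7)(0.077399) + (3/7)(0.22291) + (4/7)(0.22291) + (5/7)(0.3096) + (6/7)(0.083591) = 0.54976.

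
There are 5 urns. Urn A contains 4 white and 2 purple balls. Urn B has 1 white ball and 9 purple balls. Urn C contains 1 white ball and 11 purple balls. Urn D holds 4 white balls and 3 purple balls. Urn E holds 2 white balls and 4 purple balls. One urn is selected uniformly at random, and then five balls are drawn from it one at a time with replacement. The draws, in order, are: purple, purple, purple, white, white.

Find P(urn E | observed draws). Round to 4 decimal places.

For each hypothesis, P(data | H) works out to: P(data | urn A) = (2/6)(2/6)(2/6)(4/6)(4/6) = 0.016461; P(data | urn B) = (9/10)(9/10)(9/10)(1/10)(1/10) = 0.00729; P(data | urn C) = (11/12)(11/12)(11/12)(1/12)(1/12) = 0.005349; P(data | urn D) = (3/7)(3/7)(3/7)(4/7)(4/7) = 0.025704; P(data | urn E) = (4/6)(4/6)(4/6)(2/6)(2/6) = 0.032922.
Weighting by the prior gives 1/5 · 0.016461 = 0.0032922, 1/5 · 0.00729 = 0.001458, 1/5 · 0.005349 = 0.0010698, 1/5 · 0.025704 = 0.0051407, 1/5 · 0.032922 = 0.0065844; summing to 0.017545.
Hence P(urn E | data) = (0.0065844) / (0.017545) = 0.37528.

0.3753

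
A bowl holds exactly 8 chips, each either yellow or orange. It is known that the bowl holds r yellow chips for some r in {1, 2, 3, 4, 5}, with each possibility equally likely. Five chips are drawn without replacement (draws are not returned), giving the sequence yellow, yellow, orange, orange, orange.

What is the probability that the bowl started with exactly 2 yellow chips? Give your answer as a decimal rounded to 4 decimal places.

For each hypothesis, P(data | H) works out to: P(data | r = 1) = (1/8)(0/7) = 0; P(data | r = 2) = (2/8)(1/7)(6/6)(5/5)(4/4) = 1/28; P(data | r = 3) = (3/8)(2/7)(5/6)(4/5)(3/4) = 3/56; P(data | r = 4) = (4/8)(3/7)(4/6)(3/5)(2/4) = 3/70; P(data | r = 5) = (5/8)(4/7)(3/6)(2/5)(1/4) = 1/56.
Weighting by the prior gives 1/5 · 0 = 0, 1/5 · 1/28 = 1/140, 1/5 · 3/56 = 3/280, 1/5 · 3/70 = 3/350, 1/5 · 1/56 = 1/280; summing to 3/100.
Hence P(r = 2 | data) = (1/140) / (3/100) = 5/21.

0.2381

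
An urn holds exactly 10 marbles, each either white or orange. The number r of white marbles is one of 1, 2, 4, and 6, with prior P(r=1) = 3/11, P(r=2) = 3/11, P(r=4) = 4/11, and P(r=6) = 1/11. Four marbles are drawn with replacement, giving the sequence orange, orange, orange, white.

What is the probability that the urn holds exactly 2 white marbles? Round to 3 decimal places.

0.338

The likelihood of the observed sequence under each hypothesis: P(data | r = 1) = (9/10)(9/10)(9/10)(1/10) = 0.0729; P(data | r = 2) = (8/10)(8/10)(8/10)(2/10) = 0.1024; P(data | r = 4) = (6/10)(6/10)(6/10)(4/10) = 0.0864; P(data | r = 6) = (4/10)(4/10)(4/10)(6/10) = 0.0384.
Weighting by the prior gives 3/11 · 0.0729 = 0.019882, 3/11 · 0.1024 = 0.027927, 4/11 · 0.0864 = 0.031418, 1/11 · 0.0384 = 0.0034909; these sum to 0.082718.
By Bayes' rule, P(r = 2 | data) = (0.027927) / (0.082718) = 0.33762.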